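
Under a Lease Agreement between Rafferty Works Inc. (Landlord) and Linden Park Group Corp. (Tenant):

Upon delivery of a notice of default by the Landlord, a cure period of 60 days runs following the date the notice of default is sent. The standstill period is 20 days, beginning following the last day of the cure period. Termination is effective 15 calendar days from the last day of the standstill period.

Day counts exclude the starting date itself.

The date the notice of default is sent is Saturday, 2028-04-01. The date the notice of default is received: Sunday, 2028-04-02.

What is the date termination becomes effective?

2028-07-05

The last day of the cure period: 2028-04-01 + 60 days = 2028-05-31.
The last day of the standstill period: 20 calendar days after 2028-05-31 is 2028-06-20.
Adding 15 calendar days to 2028-06-20 gives 2028-07-05, which is the date termination becomes effective.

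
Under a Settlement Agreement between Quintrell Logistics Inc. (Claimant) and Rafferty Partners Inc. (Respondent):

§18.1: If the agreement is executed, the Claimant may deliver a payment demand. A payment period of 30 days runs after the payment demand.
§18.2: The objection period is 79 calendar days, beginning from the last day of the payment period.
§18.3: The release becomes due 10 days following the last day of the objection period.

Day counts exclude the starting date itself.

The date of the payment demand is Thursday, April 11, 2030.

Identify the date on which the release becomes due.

The last day of the payment period: April 11, 2030 + 30 days = May 11, 2030.
The last day of the objection period: May 11, 2030 + 79 days = July 29, 2030.
The date on which the release becomes due: 10 calendar days after July 29, 2030 is August 8, 2030.

August 8, 2030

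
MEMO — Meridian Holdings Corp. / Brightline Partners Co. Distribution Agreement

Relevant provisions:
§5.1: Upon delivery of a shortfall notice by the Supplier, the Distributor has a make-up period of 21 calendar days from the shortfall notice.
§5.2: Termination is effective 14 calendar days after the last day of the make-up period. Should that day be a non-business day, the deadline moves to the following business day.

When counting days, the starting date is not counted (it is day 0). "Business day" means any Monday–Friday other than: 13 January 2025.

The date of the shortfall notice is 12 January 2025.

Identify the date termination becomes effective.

17 February 2025

The last day of the make-up period: 21 calendar days after 12 January 2025 is 2 February 2025.
Adding 14 calendar days to 2 February 2025 gives 16 February 2025, which is the date termination becomes effective. That falls on a Sunday, so it rolls to the next business day, Monday, 17 February 2025.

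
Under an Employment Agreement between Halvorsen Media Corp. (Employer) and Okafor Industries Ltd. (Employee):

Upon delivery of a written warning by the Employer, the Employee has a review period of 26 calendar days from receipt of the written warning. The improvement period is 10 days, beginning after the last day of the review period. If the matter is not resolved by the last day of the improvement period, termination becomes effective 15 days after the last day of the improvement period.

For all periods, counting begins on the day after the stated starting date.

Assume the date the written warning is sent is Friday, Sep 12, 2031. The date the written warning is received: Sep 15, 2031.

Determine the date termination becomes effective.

The last day of the review period: Sep 15, 2031 + 26 days = Oct 11, 2031.
The last day of the improvement period: 10 calendar days after Oct 11, 2031 is Oct 21, 2031.
The date termination becomes effective: Oct 21, 2031 + 15 days = Nov 5, 2031.

Nov 5, 2031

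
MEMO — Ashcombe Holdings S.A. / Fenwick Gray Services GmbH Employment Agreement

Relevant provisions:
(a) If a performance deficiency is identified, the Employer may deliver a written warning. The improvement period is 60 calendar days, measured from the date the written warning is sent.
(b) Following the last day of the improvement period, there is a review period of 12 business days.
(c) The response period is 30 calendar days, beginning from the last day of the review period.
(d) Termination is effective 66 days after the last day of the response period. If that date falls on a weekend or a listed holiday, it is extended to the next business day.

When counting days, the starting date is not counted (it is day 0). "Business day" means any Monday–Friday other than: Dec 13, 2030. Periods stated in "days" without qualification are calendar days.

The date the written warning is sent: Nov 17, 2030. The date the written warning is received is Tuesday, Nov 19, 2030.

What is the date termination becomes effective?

May 12, 2031

Adding 60 calendar days to Nov 17, 2030 gives Jan 16, 2031, which is the last day of the improvement period.
From Thursday, Jan 16, 2031, 12 business days (Jan 17, Jan 20, Jan 21, Jan 22, …, Jan 30, Jan 31, Feb 3, skipping weekends) brings us to Monday, Feb 3, 2031, which is the last day of the review period.
The last day of the response period: Feb 3, 2031 + 30 days = Mar 5, 2031.
The date termination becomes effective: 66 calendar days after Mar 5, 2031 is May 10, 2031. That falls on a Saturday, so it rolls to the next business day, Monday, May 12, 2031.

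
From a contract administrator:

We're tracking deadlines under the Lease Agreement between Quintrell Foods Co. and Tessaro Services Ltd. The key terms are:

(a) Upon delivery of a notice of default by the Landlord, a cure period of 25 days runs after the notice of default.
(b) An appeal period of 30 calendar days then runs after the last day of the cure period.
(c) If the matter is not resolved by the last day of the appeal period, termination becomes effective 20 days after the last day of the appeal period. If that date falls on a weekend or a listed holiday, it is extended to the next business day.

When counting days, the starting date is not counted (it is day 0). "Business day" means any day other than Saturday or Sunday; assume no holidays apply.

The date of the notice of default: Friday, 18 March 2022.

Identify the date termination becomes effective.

Adding 25 calendar days to 18 March 2022 gives 12 April 2022, which is the last day of the cure period.
The last day of the appeal period: 30 calendar days after 12 April 2022 is 12 May 2022.
The date termination becomes effective: 12 May 2022 + 20 days = 1 June 2022. 1 June 2022 is a Wednesday, so no roll-forward applies.

1 June 2022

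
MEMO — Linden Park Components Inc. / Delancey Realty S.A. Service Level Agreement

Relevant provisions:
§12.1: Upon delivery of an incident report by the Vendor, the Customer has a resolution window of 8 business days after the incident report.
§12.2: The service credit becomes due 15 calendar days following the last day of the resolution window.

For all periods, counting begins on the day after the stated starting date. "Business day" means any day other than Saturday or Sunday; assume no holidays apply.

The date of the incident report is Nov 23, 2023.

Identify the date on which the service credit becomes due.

Dec 20, 2023

The last day of the resolution window: 8 business days after Thursday, Nov 23, 2023, skipping weekends — Nov 24, Nov 27, Nov 28, Nov 29, Nov 30, Dec 1, Dec 4, Dec 5 — lands on Tuesday, Dec 5, 2023.
Adding 15 calendar days to Dec 5, 2023 gives Dec 20, 2023, which is the date on which the service credit becomes due.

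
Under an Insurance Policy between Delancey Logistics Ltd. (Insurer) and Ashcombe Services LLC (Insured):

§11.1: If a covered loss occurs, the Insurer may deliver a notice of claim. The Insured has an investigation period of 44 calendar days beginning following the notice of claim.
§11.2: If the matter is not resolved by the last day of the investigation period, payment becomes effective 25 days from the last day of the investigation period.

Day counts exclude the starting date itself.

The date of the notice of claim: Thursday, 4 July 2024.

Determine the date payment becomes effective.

The last day of the investigation period: 44 calendar days after 4 July 2024 is 17 August 2024.
The date payment becomes effective: 17 August 2024 + 25 days = 11 September 2024.

11 September 2024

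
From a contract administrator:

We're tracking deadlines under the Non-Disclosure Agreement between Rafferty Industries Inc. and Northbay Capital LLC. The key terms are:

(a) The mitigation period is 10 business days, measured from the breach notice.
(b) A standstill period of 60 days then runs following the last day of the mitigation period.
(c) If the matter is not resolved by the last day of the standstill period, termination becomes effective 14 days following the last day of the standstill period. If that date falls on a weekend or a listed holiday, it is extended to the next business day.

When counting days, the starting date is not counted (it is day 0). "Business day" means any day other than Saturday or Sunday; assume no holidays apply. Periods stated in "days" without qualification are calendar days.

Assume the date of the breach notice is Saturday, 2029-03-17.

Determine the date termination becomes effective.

The last day of the mitigation period: counting 10 business days from Saturday, 2029-03-17 (Mar 19, Mar 20, Mar 21, Mar 22, Mar 23, Mar 26, Mar 27, Mar 28, Mar 29, Mar 30, skipping weekends) reaches Friday, 2029-03-30.
Adding 60 calendar days to 2029-03-30 gives 2029-05-29, which is the last day of the standstill period.
Adding 14 calendar days to 2029-05-29 gives 2029-06-12, which is the date termination becomes effective. 2029-06-12 is a Tuesday, so no roll-forward applies.

2029-06-12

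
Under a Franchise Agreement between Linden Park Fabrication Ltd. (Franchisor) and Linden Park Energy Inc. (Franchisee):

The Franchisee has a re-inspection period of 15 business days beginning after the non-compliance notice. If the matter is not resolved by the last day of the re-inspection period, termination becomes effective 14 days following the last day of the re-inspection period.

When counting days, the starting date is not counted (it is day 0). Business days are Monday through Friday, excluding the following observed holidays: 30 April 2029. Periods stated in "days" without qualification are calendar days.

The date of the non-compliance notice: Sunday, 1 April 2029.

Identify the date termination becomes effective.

4 May 2029

From Sunday, 1 April 2029, 15 business days (Apr 2, Apr 3, Apr 4, Apr 5, …, Apr 18, Apr 19, Apr 20, skipping weekends) brings us to Friday, 20 April 2029, which is the last day of the re-inspection period.
The date termination becomes effective: 20 April 2029 + 14 days = 4 May 2029.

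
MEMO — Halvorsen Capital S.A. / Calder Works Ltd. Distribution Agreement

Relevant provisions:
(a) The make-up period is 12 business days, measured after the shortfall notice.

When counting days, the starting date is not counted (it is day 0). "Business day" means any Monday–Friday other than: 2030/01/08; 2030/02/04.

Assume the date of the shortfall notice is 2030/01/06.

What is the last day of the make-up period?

The last day of the make-up period: counting 12 business days from Sunday, 2030/01/06 (Jan 7, Jan 9, Jan 10, Jan 11, …, Jan 21, Jan 22, Jan 23, skipping weekends and the listed holiday on Jan 8) reaches Wednesday, 2030/01/23.

2030/01/23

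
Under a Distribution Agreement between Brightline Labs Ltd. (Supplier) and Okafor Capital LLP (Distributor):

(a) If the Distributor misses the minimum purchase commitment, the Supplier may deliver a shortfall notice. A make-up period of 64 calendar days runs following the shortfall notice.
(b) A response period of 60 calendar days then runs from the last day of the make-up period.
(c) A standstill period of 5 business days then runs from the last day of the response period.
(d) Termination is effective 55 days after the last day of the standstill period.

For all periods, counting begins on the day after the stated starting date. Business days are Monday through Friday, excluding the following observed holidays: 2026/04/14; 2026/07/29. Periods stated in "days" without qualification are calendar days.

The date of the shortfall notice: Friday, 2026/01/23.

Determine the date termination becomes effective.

Adding 64 calendar days to 2026/01/23 gives 2026/03/28, which is the last day of the make-up period.
The last day of the response period: 2026/03/28 + 60 days = 2026/05/27.
The last day of the standstill period: counting 5 business days from Wednesday, 2026/05/27 (May 28, May 29, Jun 1, Jun 2, Jun 3, skipping weekends) reaches Wednesday, 2026/06/03.
Adding 55 calendar days to 2026/06/03 gives 2026/07/28, which is the date termination becomes effective.

2026/07/28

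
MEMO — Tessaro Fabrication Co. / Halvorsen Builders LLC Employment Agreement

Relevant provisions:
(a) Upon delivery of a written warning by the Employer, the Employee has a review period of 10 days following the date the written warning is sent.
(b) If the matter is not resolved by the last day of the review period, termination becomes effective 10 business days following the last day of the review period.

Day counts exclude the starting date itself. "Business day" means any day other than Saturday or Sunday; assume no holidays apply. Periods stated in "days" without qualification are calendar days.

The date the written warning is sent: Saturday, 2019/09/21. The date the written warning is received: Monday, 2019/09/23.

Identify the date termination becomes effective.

The last day of the review period: 2019/09/21 + 10 days = 2019/10/01.
From Tuesday, 2019/10/01, 10 business days (Oct 2, Oct 3, Oct 4, Oct 7, Oct 8, Oct 9, Oct 10, Oct 11, Oct 14, Oct 15, skipping weekends) brings us to Tuesday, 2019/10/15, which is the date termination becomes effective.

2019/10/15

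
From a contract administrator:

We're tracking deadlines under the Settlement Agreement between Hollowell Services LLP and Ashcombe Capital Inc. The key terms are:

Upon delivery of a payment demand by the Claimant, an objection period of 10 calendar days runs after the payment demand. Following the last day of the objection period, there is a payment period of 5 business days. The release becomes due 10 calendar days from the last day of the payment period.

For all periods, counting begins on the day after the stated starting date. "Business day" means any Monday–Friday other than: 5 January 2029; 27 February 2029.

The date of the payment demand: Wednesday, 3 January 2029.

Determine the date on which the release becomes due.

29 January 2029

The last day of the objection period: 3 January 2029 + 10 days = 13 January 2029.
The last day of the payment period: counting 5 business days from Saturday, 13 January 2029 (Jan 15, Jan 16, Jan 17, Jan 18, Jan 19, skipping weekends) reaches Friday, 19 January 2029.
The date on which the release becomes due: 19 January 2029 + 10 days = 29 January 2029.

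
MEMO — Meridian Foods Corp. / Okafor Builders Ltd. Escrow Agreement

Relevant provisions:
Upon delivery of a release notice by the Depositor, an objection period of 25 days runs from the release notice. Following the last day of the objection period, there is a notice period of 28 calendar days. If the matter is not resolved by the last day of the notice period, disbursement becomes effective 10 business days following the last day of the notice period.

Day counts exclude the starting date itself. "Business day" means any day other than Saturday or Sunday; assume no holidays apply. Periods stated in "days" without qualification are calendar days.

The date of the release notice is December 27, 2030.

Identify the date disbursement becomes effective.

The last day of the objection period: December 27, 2030 + 25 days = January 21, 2031.
The last day of the notice period: January 21, 2031 + 28 days = February 18, 2031.
The date disbursement becomes effective: 10 business days after Tuesday, February 18, 2031, skipping weekends — Feb 19, Feb 20, Feb 21, Feb 24, Feb 25, Feb 26, Feb 27, Feb 28, Mar 3, Mar 4 — lands on Tuesday, March 4, 2031.

March 4, 2031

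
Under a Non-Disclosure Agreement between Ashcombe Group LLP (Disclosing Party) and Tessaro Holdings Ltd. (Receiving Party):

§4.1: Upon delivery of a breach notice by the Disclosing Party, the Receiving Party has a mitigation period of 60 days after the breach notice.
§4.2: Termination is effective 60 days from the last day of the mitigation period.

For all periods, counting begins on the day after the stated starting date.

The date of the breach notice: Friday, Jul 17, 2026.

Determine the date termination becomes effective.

Nov 14, 2026

Adding 60 calendar days to Jul 17, 2026 gives Sep 15, 2026, which is the last day of the mitigation period.
The date termination becomes effective: 60 calendar days after Sep 15, 2026 is Nov 14, 2026.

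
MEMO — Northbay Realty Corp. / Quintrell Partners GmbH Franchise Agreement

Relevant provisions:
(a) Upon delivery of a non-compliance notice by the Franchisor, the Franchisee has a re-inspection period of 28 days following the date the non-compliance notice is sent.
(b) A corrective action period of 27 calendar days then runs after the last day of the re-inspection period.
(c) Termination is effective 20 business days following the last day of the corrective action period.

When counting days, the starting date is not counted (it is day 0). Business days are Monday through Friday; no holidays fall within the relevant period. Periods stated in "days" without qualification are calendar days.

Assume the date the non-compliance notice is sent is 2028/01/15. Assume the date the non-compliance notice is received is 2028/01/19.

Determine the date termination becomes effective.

The last day of the re-inspection period: 2028/01/15 + 28 days = 2028/02/12.
Adding 27 calendar days to 2028/02/12 gives 2028/03/10, which is the last day of the corrective action period.
The date termination becomes effective: 20 business days after Friday, 2028/03/10, skipping weekends — Mar 13, Mar 14, Mar 15, Mar 16, …, Apr 5, Apr 6, Apr 7 — lands on Friday, 2028/04/07.

2028/04/07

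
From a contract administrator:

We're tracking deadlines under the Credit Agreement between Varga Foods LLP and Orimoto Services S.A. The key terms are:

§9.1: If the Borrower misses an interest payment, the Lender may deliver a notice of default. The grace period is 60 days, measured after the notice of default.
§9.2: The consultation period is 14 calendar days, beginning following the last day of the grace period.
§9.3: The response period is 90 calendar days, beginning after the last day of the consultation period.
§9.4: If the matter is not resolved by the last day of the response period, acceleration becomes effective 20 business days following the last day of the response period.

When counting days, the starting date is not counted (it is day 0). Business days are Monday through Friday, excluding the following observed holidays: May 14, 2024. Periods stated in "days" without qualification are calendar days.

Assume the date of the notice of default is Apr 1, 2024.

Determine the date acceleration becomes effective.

The last day of the grace period: Apr 1, 2024 + 60 days = May 31, 2024.
Adding 14 calendar days to May 31, 2024 gives Jun 14, 2024, which is the last day of the consultation period.
The last day of the response period: Jun 14, 2024 + 90 days = Sep 12, 2024.
The date acceleration becomes effective: counting 20 business days from Thursday, Sep 12, 2024 (Sep 13, Sep 16, Sep 17, Sep 18, …, Oct 8, Oct 9, Oct 10, skipping weekends) reaches Thursday, Oct 10, 2024.

Oct 10, 2024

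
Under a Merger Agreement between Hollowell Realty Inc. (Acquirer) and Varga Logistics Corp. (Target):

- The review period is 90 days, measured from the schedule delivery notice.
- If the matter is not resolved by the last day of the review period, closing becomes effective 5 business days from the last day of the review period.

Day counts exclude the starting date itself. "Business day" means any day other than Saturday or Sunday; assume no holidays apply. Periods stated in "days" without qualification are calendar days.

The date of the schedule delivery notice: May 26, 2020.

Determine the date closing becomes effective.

August 31, 2020

The last day of the review period: 90 calendar days after May 26, 2020 is August 24, 2020.
The date closing becomes effective: counting 5 business days from Monday, August 24, 2020 (Aug 25, Aug 26, Aug 27, Aug 28, Aug 31, skipping weekends) reaches Monday, August 31, 2020.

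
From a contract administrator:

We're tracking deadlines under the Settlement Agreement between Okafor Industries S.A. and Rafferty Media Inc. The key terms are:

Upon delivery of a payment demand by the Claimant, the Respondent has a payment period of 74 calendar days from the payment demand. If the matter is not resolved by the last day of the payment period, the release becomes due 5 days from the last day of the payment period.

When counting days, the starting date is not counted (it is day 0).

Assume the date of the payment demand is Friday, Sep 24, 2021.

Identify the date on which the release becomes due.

Dec 12, 2021

Adding 74 calendar days to Sep 24, 2021 gives Dec 7, 2021, which is the last day of the payment period.
The date on which the release becomes due: 5 calendar days after Dec 7, 2021 is Dec 12, 2021.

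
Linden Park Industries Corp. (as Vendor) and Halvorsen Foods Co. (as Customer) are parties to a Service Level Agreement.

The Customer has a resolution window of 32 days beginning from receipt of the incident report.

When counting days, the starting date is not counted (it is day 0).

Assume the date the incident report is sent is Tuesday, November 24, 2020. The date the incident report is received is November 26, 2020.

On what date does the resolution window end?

Adding 32 calendar days to November 26, 2020 gives December 28, 2020, which is the last day of the resolution window.

December 28, 2020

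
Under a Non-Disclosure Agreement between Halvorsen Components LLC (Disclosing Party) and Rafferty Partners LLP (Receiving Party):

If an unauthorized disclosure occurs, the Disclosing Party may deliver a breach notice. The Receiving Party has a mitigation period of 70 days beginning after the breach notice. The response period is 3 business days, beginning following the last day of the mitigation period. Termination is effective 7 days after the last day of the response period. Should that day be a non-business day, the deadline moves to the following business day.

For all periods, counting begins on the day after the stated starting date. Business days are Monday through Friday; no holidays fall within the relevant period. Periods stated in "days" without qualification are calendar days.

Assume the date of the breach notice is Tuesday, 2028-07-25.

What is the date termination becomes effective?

The last day of the mitigation period: 70 calendar days after 2028-07-25 is 2028-10-03.
From Tuesday, 2028-10-03, 3 business days (Oct 4, Oct 5, Oct 6, skipping weekends) brings us to Friday, 2028-10-06, which is the last day of the response period.
The date termination becomes effective: 7 calendar days after 2028-10-06 is 2028-10-13. 2028-10-13 is a Friday, so no roll-forward applies.

2028-10-13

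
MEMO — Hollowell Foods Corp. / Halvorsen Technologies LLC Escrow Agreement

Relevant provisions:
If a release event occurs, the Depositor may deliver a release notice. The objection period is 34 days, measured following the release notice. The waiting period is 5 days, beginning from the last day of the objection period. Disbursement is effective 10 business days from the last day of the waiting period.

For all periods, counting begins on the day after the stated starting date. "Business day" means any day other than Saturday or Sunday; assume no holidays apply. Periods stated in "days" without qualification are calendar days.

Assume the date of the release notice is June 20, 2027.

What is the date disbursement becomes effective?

August 12, 2027

Adding 34 calendar days to June 20, 2027 gives July 24, 2027, which is the last day of the objection period.
The last day of the waiting period: July 24, 2027 + 5 days = July 29, 2027.
The date disbursement becomes effective: 10 business days after Thursday, July 29, 2027, skipping weekends — Jul 30, Aug 2, Aug 3, Aug 4, Aug 5, Aug 6, Aug 9, Aug 10, Aug 11, Aug 12 — lands on Thursday, August 12, 2027.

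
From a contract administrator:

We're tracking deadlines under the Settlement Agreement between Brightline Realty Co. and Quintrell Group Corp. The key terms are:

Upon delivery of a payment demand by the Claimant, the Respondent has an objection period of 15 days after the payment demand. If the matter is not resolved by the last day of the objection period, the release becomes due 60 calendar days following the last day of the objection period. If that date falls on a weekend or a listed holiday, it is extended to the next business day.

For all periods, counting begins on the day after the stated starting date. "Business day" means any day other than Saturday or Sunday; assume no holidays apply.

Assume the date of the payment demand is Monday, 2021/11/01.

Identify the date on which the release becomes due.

Adding 15 calendar days to 2021/11/01 gives 2021/11/16, which is the last day of the objection period.
The date on which the release becomes due: 60 calendar days after 2021/11/16 is 2022/01/15. That falls on a Saturday, so it rolls to the next business day, Monday, 2022/01/17.

2022/01/17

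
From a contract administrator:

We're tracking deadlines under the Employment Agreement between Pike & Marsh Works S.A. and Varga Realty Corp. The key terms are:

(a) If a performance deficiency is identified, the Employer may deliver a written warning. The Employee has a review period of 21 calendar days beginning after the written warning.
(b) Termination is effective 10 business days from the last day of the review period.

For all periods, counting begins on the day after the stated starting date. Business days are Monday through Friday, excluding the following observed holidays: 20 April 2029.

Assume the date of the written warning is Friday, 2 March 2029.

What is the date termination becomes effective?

The last day of the review period: 21 calendar days after 2 March 2029 is 23 March 2029.
The date termination becomes effective: counting 10 business days from Friday, 23 March 2029 (Mar 26, Mar 27, Mar 28, Mar 29, Mar 30, Apr 2, Apr 3, Apr 4, Apr 5, Apr 6, skipping weekends) reaches Friday, 6 April 2029.

6 April 2029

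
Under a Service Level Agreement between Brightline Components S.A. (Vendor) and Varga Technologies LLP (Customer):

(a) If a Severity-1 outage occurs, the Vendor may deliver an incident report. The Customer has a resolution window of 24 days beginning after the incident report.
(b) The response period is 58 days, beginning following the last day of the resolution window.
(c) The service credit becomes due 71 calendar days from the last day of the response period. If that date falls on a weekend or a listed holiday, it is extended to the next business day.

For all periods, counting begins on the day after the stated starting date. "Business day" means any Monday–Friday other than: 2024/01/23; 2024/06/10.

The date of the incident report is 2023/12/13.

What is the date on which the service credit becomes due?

2024/05/14

The last day of the resolution window: 24 calendar days after 2023/12/13 is 2024/01/06.
Adding 58 calendar days to 2024/01/06 gives 2024/03/04, which is the last day of the response period.
The date on which the service credit becomes due: 2024/03/04 + 71 days = 2024/05/14. 2024/05/14 is a Tuesday and is not a listed holiday, so no roll-forward applies.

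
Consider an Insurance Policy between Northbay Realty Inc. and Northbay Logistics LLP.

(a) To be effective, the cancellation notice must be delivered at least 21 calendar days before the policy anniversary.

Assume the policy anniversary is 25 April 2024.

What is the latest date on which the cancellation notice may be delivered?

4 April 2024

25 April 2024 minus 21 days is 4 April 2024.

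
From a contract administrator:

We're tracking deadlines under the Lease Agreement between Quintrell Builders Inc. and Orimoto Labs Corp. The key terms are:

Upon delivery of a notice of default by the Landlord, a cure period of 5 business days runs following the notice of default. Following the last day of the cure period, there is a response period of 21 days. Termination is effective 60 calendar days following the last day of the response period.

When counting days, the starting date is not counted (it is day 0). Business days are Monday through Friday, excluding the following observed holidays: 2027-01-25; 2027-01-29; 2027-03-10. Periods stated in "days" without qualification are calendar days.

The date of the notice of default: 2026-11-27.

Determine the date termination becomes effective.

From Friday, 2026-11-27, 5 business days (Nov 30, Dec 1, Dec 2, Dec 3, Dec 4, skipping weekends) brings us to Friday, 2026-12-04, which is the last day of the cure period.
The last day of the response period: 2026-12-04 + 21 days = 2026-12-25.
The date termination becomes effective: 2026-12-25 + 60 days = 2027-02-23.

2027-02-23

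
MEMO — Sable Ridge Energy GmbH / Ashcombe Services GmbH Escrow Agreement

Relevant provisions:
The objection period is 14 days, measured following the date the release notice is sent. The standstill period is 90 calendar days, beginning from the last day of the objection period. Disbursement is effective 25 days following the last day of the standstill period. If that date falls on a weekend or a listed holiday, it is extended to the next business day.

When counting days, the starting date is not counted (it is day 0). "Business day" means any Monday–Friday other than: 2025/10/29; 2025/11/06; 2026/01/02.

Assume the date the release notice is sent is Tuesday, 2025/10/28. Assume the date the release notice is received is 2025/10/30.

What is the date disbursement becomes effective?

The last day of the objection period: 2025/10/28 + 14 days = 2025/11/11.
The last day of the standstill period: 2025/11/11 + 90 days = 2026/02/09.
The date disbursement becomes effective: 2026/02/09 + 25 days = 2026/03/06. 2026/03/06 is a Friday and is not a listed holiday, so no roll-forward applies.

2026/03/06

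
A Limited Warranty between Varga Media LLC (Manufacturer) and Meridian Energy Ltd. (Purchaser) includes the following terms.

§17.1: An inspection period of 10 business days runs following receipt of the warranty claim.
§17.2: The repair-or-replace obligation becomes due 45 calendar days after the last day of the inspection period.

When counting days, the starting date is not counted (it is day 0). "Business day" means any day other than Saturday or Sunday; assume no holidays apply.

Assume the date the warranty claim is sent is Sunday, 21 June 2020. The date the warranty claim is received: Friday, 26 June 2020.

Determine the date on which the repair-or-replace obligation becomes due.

24 August 2020

From Friday, 26 June 2020, 10 business days (Jun 29, Jun 30, Jul 1, Jul 2, Jul 3, Jul 6, Jul 7, Jul 8, Jul 9, Jul 10, skipping weekends) brings us to Friday, 10 July 2020, which is the last day of the inspection period.
The date on which the repair-or-replace obligation becomes due: 45 calendar days after 10 July 2020 is 24 August 2020.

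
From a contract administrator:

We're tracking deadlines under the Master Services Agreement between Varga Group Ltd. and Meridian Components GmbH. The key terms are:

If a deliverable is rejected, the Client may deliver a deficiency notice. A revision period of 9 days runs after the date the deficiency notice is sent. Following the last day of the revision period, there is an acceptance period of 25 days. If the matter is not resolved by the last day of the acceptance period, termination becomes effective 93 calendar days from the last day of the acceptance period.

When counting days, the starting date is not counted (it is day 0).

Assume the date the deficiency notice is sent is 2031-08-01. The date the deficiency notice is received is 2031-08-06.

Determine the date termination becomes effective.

The last day of the revision period: 2031-08-01 + 9 days = 2031-08-10.
The last day of the acceptance period: 2031-08-10 + 25 days = 2031-09-04.
Adding 93 calendar days to 2031-09-04 gives 2031-12-06, which is the date termination becomes effective.

2031-12-06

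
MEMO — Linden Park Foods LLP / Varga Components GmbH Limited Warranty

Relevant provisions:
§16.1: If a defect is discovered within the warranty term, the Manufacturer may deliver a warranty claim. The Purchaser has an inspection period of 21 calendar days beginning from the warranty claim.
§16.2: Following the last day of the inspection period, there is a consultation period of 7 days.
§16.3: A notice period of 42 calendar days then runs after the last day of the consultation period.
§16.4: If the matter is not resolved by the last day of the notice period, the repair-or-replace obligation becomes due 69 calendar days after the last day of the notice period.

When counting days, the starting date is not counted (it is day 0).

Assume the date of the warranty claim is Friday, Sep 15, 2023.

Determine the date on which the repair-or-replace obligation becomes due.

The last day of the inspection period: Sep 15, 2023 + 21 days = Oct 6, 2023.
The last day of the consultation period: 7 calendar days after Oct 6, 2023 is Oct 13, 2023.
The last day of the notice period: 42 calendar days after Oct 13, 2023 is Nov 24, 2023.
Adding 69 calendar days to Nov 24, 2023 gives Feb 1, 2024, which is the date on which the repair-or-replace obligation becomes due.

Feb 1, 2024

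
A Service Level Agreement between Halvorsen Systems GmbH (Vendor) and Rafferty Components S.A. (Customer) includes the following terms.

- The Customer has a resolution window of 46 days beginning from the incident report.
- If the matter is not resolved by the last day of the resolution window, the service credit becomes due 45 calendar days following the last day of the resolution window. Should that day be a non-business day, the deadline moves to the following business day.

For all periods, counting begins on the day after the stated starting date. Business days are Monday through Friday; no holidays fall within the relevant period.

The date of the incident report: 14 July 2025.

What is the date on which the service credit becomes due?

13 October 2025

The last day of the resolution window: 14 July 2025 + 46 days = 29 August 2025.
The date on which the service credit becomes due: 29 August 2025 + 45 days = 13 October 2025. 13 October 2025 is a Monday, so no roll-forward applies.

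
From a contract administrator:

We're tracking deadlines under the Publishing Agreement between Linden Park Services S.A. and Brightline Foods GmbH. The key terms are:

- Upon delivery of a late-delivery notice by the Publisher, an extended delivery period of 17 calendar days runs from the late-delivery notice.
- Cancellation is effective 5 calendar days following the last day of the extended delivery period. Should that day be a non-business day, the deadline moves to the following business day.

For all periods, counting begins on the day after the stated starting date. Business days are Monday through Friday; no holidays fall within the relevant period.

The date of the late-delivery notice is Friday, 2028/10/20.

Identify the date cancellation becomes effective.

The last day of the extended delivery period: 2028/10/20 + 17 days = 2028/11/06.
Adding 5 calendar days to 2028/11/06 gives 2028/11/11, which is the date cancellation becomes effective. That falls on a Saturday, so it rolls to the next business day, Monday, 2028/11/13.

2028/11/13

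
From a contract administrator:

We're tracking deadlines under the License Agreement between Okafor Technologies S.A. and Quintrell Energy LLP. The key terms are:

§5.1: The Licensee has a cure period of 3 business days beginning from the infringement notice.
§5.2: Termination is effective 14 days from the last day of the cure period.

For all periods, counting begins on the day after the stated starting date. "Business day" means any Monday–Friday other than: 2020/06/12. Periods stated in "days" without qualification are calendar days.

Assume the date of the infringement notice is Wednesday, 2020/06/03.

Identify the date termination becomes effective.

2020/06/22

The last day of the cure period: counting 3 business days from Wednesday, 2020/06/03 (Jun 4, Jun 5, Jun 8, skipping weekends) reaches Monday, 2020/06/08.
The date termination becomes effective: 14 calendar days after 2020/06/08 is 2020/06/22.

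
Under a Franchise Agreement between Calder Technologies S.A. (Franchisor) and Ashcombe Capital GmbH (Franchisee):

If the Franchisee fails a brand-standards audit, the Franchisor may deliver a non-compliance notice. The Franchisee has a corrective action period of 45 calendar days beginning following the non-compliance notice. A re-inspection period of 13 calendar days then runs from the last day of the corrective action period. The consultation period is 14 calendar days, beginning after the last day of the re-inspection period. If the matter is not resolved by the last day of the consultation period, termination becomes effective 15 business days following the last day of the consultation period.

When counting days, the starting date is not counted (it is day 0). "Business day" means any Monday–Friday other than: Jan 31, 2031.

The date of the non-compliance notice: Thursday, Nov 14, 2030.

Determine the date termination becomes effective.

Feb 17, 2031

The last day of the corrective action period: Nov 14, 2030 + 45 days = Dec 29, 2030.
The last day of the re-inspection period: 13 calendar days after Dec 29, 2030 is Jan 11, 2031.
The last day of the consultation period: 14 calendar days after Jan 11, 2031 is Jan 25, 2031.
From Saturday, Jan 25, 2031, 15 business days (Jan 27, Jan 28, Jan 29, Jan 30, …, Feb 13, Feb 14, Feb 17, skipping weekends and the listed holiday on Jan 31) brings us to Monday, Feb 17, 2031, which is the date termination becomes effective.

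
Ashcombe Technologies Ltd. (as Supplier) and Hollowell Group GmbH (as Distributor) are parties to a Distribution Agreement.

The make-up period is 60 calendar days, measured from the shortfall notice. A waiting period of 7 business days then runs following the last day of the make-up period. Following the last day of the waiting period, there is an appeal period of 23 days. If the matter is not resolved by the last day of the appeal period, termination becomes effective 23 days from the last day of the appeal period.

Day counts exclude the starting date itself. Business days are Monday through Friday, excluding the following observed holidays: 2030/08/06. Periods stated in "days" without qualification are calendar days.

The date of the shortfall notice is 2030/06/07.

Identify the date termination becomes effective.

Adding 60 calendar days to 2030/06/07 gives 2030/08/06, which is the last day of the make-up period.
The last day of the waiting period: counting 7 business days from Tuesday, 2030/08/06 (Aug 7, Aug 8, Aug 9, Aug 12, Aug 13, Aug 14, Aug 15, skipping weekends) reaches Thursday, 2030/08/15.
The last day of the appeal period: 23 calendar days after 2030/08/15 is 2030/09/07.
The date termination becomes effective: 2030/09/07 + 23 days = 2030/09/30.

2030/09/30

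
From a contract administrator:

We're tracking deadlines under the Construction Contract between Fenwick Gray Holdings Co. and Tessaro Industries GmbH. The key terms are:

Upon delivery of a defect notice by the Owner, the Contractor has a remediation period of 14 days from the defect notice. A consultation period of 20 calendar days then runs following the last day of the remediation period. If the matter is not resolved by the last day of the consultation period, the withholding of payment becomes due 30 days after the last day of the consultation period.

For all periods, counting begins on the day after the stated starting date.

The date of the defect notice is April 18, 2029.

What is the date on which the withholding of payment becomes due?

June 21, 2029

The last day of the remediation period: April 18, 2029 + 14 days = May 2, 2029.
The last day of the consultation period: 20 calendar days after May 2, 2029 is May 22, 2029.
The date on which the withholding of payment becomes due: May 22, 2029 + 30 days = June 21, 2029.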